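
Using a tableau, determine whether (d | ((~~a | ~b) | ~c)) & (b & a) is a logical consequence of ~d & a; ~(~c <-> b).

No

Initial set: {(~d & a); ~(~c <-> b); ~((d | ((~~a | ~b) | ~c)) & (b & a))}.
(~d & a): α-rule — add ~d, a.
~(~c <-> b): β-rule — branch into ~c, ~b  //  ~~c, b.
  branch 1 (add ~c, ~b):
    ~((d | ((~~a | ~b) | ~c)) & (b & a)): β-rule — branch into ~(d | ((~~a | ~b) | ~c))  //  ~(b & a).
      branch 1.1 (add ~(d | ((~~a | ~b) | ~c))):
        ~(d | ((~~a | ~b) | ~c)): α-rule — add ~d, ~((~~a | ~b) | ~c).
        ~((~~a | ~b) | ~c): α-rule — add ~(~~a | ~b), ~~c.
        × closes — contains both c and ~c.
      branch 1.2 (add ~(b & a)):
        ~(b & a): β-rule — branch into ~b  //  ~a.
          branch 1.2.1 (add ~b):
            ○ open, literals {a=true, b=false, c=false, d=false}.
          branch 1.2.2 (add ~a):
            × closes — contains both a and ~a.
  branch 2 (add ~~c, b):
    ~((d | ((~~a | ~b) | ~c)) & (b & a)): β-rule — branch into ~(d | ((~~a | ~b) | ~c))  //  ~(b & a).
      branch 2.1 (add ~(d | ((~~a | ~b) | ~c))):
        ~(d | ((~~a | ~b) | ~c)): α-rule — add ~d, ~((~~a | ~b) | ~c).
        ~((~~a | ~b) | ~c): α-rule — add ~(~~a | ~b), ~~c.
        ~(~~a | ~b): α-rule — add ~~~a, ~~b.
        ~~~a: drop double negation, giving ~a.
        × closes — contains both a and ~a.
      branch 2.2 (add ~(b & a)):
        ~(b & a): β-rule — branch into ~b  //  ~a.
          branch 2.2.1 (add ~b):
            × closes — contains both b and ~b.
          branch 2.2.2 (add ~a):
            × closes — contains both a and ~a.
5 branches closed, 1 open.
An open branch gives a countermodel: a=true, b=false, c=false, d=false (unmentioned atoms arbitrary); the premises hold there but the conclusion fails.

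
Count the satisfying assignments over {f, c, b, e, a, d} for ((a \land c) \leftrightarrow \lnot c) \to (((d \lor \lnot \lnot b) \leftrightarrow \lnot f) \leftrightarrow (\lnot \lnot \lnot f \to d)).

Initial set: {T (((a \land c) \leftrightarrow \lnot c) \to (((d \lor \lnot \lnot b) \leftrightarrow \lnot f) \leftrightarrow (\lnot \lnot \lnot f \to d)))}.
T (((a \land c) \leftrightarrow \lnot c) \to (((d \lor \lnot \lnot b) \leftrightarrow \lnot f) \leftrightarrow (\lnot \lnot \lnot f \to d))): β-rule — branch into F ((a \land c) \leftrightarrow \lnot c)  //  T (((d \lor \lnot \lnot b) \leftrightarrow \lnot f) \leftrightarrow (\lnot \lnot \lnot f \to d)).
  branch 1 (add F ((a \land c) \leftrightarrow \lnot c)):
    F ((a \land c) \leftrightarrow \lnot c): β-rule — branch into T (a \land c), F \lnot c  //  F (a \land c), T \lnot c.
      branch 1.1 (add T (a \land c), F \lnot c):
        T (a \land c): α-rule — add T a, T c.
        ○ open, literals {a=1, c=1}.
      branch 1.2 (add F (a \land c), T \lnot c):
        F (a \land c): β-rule — branch into F a  //  F c.
          branch 1.2.1 (add F a):
            ○ open, literals {a=0, c=0}.
          branch 1.2.2 (add F c):
            ○ open, literals {c=0}.
  branch 2 (add T (((d \lor \lnot \lnot b) \leftrightarrow \lnot f) \leftrightarrow (\lnot \lnot \lnot f \to d))):
    T (((d \lor \lnot \lnot b) \leftrightarrow \lnot f) \leftrightarrow (\lnot \lnot \lnot f \to d)): β-rule — branch into T ((d \lor \lnot \lnot b) \leftrightarrow \lnot f), T (\lnot \lnot \lnot f \to d)  //  F ((d \lor \lnot \lnot b) \leftrightarrow \lnot f), F (\lnot \lnot \lnot f \to d).
      branch 2.1 (add T ((d \lor \lnot \lnot b) \leftrightarrow \lnot f), T (\lnot \lnot \lnot f \to d)):
        T ((d \lor \lnot \lnot b) \leftrightarrow \lnot f): β-rule — branch into T (d \lor \lnot \lnot b), T \lnot f  //  F (d \lor \lnot \lnot b), F \lnot f.
          branch 2.1.1 (add T (d \lor \lnot \lnot b), T \lnot f):
            T (\lnot \lnot \lnot f \to d): β-rule — branch into F \lnot \lnot \lnot f  //  T d.
              branch 2.1.1.1 (add F \lnot \lnot \lnot f):
                F \lnot \lnot \lnot f: drop double negation, giving F \lnot f.
                × closes — contains both f and \lnot f.
              branch 2.1.1.2 (add T d):
                T (d \lor \lnot \lnot b): β-rule — branch into T d  //  T \lnot \lnot b.
                  branch 2.1.1.2.1 (add T d):
                    ○ open, literals {d=1, f=0}.
                  branch 2.1.1.2.2 (add T \lnot \lnot b):
                    T \lnot \lnot b: drop double negation, giving T b.
                    ○ open, literals {b=1, d=1, f=0}.
          branch 2.1.2 (add F (d \lor \lnot \lnot b), F \lnot f):
            F (d \lor \lnot \lnot b): α-rule — add F d, F \lnot \lnot b.
            F \lnot \lnot b: drop double negation, giving F b.
            T (\lnot \lnot \lnot f \to d): β-rule — branch into F \lnot \lnot \lnot f  //  T d.
              branch 2.1.2.1 (add F \lnot \lnot \lnot f):
                F \lnot \lnot \lnot f: drop double negation, giving F \lnot f.
                ○ open, literals {b=0, d=0, f=1}.
              branch 2.1.2.2 (add T d):
                × closes — contains both d and \lnot d.
      branch 2.2 (add F ((d \lor \lnot \lnot b) \leftrightarrow \lnot f), F (\lnot \lnot \lnot f \to d)):
        F (\lnot \lnot \lnot f \to d): α-rule — add T \lnot \lnot \lnot f, F d.
        T \lnot \lnot \lnot f: drop double negation, giving T \lnot f.
        F ((d \lor \lnot \lnot b) \leftrightarrow \lnot f): β-rule — branch into T (d \lor \lnot \lnot b), F \lnot f  //  F (d \lor \lnot \lnot b), T \lnot f.
          branch 2.2.1 (add T (d \lor \lnot \lnot b), F \lnot f):
            × closes — contains both f and \lnot f.
          branch 2.2.2 (add F (d \lor \lnot \lnot b), T \lnot f):
            F (d \lor \lnot \lnot b): α-rule — add F d, F \lnot \lnot b.
            F \lnot \lnot b: drop double negation, giving F b.
            ○ open, literals {b=0, d=0, f=0}.
3 branches closed, 7 open.
Each open branch fixes some atoms; the unmentioned ones are free. Counting distinct full assignments: branch {a=1, c=1} (f, b, e, d) contributes 16 new; branch {a=0, c=0} (f, b, e, d) contributes 16 new; branch {c=0} (f, b, e, a, d) contributes 16 new; branch {d=1, f=0} (c, b, e, a) contributes 4 new; branch {b=1, d=1, f=0} (c, e, a) contributes 0 new; branch {b=0, d=0, f=1} (c, e, a) contributes 2 new; branch {b=0, d=0, f=0} (c, e, a) contributes 2 new. Total: 56.

56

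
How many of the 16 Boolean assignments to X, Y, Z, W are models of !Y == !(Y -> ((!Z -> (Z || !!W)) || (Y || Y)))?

8

Initial set: {(!Y == !(Y -> ((!Z -> (Z || !!W)) || (Y || Y))))}.
(!Y == !(Y -> ((!Z -> (Z || !!W)) || (Y || Y)))): β-rule — branch into !Y, !(Y -> ((!Z -> (Z || !!W)) || (Y || Y)))  //  !!Y, !!(Y -> ((!Z -> (Z || !!W)) || (Y || Y))).
  branch 1 (add !Y, !(Y -> ((!Z -> (Z || !!W)) || (Y || Y)))):
    !(Y -> ((!Z -> (Z || !!W)) || (Y || Y))): α-rule — add Y, !((!Z -> (Z || !!W)) || (Y || Y)).
    × closes — contains both Y and !Y.
  branch 2 (add !!Y, !!(Y -> ((!Z -> (Z || !!W)) || (Y || Y)))):
    !!(Y -> ((!Z -> (Z || !!W)) || (Y || Y))): β-rule — branch into !Y  //  ((!Z -> (Z || !!W)) || (Y || Y)).
      branch 2.1 (add !Y):
        × closes — contains both Y and !Y.
      branch 2.2 (add ((!Z -> (Z || !!W)) || (Y || Y))):
        ((!Z -> (Z || !!W)) || (Y || Y)): β-rule — branch into (!Z -> (Z || !!W))  //  (Y || Y).
          branch 2.2.1 (add (!Z -> (Z || !!W))):
            (!Z -> (Z || !!W)): β-rule — branch into !!Z  //  (Z || !!W).
              branch 2.2.1.1 (add !!Z):
                ○ open, literals {Y=T, Z=T}.
              branch 2.2.1.2 (add (Z || !!W)):
                (Z || !!W): β-rule — branch into Z  //  !!W.
                  branch 2.2.1.2.1 (add Z):
                    ○ open, literals {Y=T, Z=T}.
                  branch 2.2.1.2.2 (add !!W):
                    !!W: drop double negation, giving W.
                    ○ open, literals {W=T, Y=T}.
          branch 2.2.2 (add (Y || Y)):
            (Y || Y): β-rule — branch into Y  //  Y.
              branch 2.2.2.1 (add Y):
                ○ open, literals {Y=T}.
              branch 2.2.2.2 (add Y):
                ○ open, literals {Y=T}.
2 branches closed, 5 open.
Each open branch fixes some atoms; the unmentioned ones are free. Counting distinct full assignments: branch {Y=T, Z=T} (X, W) contributes 4 new; branch {Y=T, Z=T} (X, W) contributes 0 new; branch {W=T, Y=T} (X, Z) contributes 2 new; branch {Y=T} (X, Z, W) contributes 2 new; branch {Y=T} (X, Z, W) contributes 0 new. Total: 8.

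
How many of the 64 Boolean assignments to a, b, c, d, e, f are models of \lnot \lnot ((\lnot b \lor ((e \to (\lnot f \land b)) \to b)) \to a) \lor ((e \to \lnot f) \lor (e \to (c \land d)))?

Initial set: {(\lnot \lnot ((\lnot b \lor ((e \to (\lnot f \land b)) \to b)) \to a) \lor ((e \to \lnot f) \lor (e \to (c \land d))))}.
(\lnot \lnot ((\lnot b \lor ((e \to (\lnot f \land b)) \to b)) \to a) \lor ((e \to \lnot f) \lor (e \to (c \land d)))): β-rule — branch into \lnot \lnot ((\lnot b \lor ((e \to (\lnot f \land b)) \to b)) \to a)  //  ((e \to \lnot f) \lor (e \to (c \land d))).
  branch 1 (add \lnot \lnot ((\lnot b \lor ((e \to (\lnot f \land b)) \to b)) \to a)):
    \lnot \lnot ((\lnot b \lor ((e \to (\lnot f \land b)) \to b)) \to a): drop double negation, giving ((\lnot b \lor ((e \to (\lnot f \land b)) \to b)) \to a).
    ((\lnot b \lor ((e \to (\lnot f \land b)) \to b)) \to a): β-rule — branch into \lnot (\lnot b \lor ((e \to (\lnot f \land b)) \to b))  //  a.
      branch 1.1 (add \lnot (\lnot b \lor ((e \to (\lnot f \land b)) \to b))):
        \lnot (\lnot b \lor ((e \to (\lnot f \land b)) \to b)): α-rule — add \lnot \lnot b, \lnot ((e \to (\lnot f \land b)) \to b).
        \lnot ((e \to (\lnot f \land b)) \to b): α-rule — add (e \to (\lnot f \land b)), \lnot b.
        × closes — contains both b and \lnot b.
      branch 1.2 (add a):
        ○ open, literals {a=true}.
  branch 2 (add ((e \to \lnot f) \lor (e \to (c \land d)))):
    ((e \to \lnot f) \lor (e \to (c \land d))): β-rule — branch into (e \to \lnot f)  //  (e \to (c \land d)).
      branch 2.1 (add (e \to \lnot f)):
        (e \to \lnot f): β-rule — branch into \lnot e  //  \lnot f.
          branch 2.1.1 (add \lnot e):
            ○ open, literals {e=false}.
          branch 2.1.2 (add \lnot f):
            ○ open, literals {f=false}.
      branch 2.2 (add (e \to (c \land d))):
        (e \to (c \land d)): β-rule — branch into \lnot e  //  (c \land d).
          branch 2.2.1 (add \lnot e):
            ○ open, literals {e=false}.
          branch 2.2.2 (add (c \land d)):
            (c \land d): α-rule — add c, d.
            ○ open, literals {c=true, d=true}.
1 branch closed, 5 open.
Each open branch fixes some atoms; the unmentioned ones are free. Counting distinct full assignments: branch {a=true} (b, c, d, e, f) contributes 32 new; branch {e=false} (a, b, c, d, f) contributes 16 new; branch {f=false} (a, b, c, d, e) contributes 8 new; branch {e=false} (a, b, c, d, f) contributes 0 new; branch {c=true, d=true} (a, b, e, f) contributes 2 new. Total: 58.

58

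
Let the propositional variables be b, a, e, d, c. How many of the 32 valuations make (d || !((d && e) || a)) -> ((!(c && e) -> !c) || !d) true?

28

Initial set: {((d || !((d && e) || a)) -> ((!(c && e) -> !c) || !d))}.
((d || !((d && e) || a)) -> ((!(c && e) -> !c) || !d)): β-rule — branch into !(d || !((d && e) || a))  //  ((!(c && e) -> !c) || !d).
  branch 1 (add !(d || !((d && e) || a))):
    !(d || !((d && e) || a)): α-rule — add !d, !!((d && e) || a).
    !!((d && e) || a): β-rule — branch into (d && e)  //  a.
      branch 1.1 (add (d && e)):
        (d && e): α-rule — add d, e.
        × closes — contains both d and !d.
      branch 1.2 (add a):
        ○ open, literals {a=true, d=false}.
  branch 2 (add ((!(c && e) -> !c) || !d)):
    ((!(c && e) -> !c) || !d): β-rule — branch into (!(c && e) -> !c)  //  !d.
      branch 2.1 (add (!(c && e) -> !c)):
        (!(c && e) -> !c): β-rule — branch into !!(c && e)  //  !c.
          branch 2.1.1 (add !!(c && e)):
            !!(c && e): α-rule — add c, e.
            ○ open, literals {c=true, e=true}.
          branch 2.1.2 (add !c):
            ○ open, literals {c=false}.
      branch 2.2 (add !d):
        ○ open, literals {d=false}.
1 branch closed, 4 open.
Each open branch fixes some atoms; the unmentioned ones are free. Counting distinct full assignments: branch {a=true, d=false} (b, e, c) contributes 8 new; branch {c=true, e=true} (b, a, d) contributes 6 new; branch {c=false} (b, a, e, d) contributes 12 new; branch {d=false} (b, a, e, c) contributes 2 new. Total: 28.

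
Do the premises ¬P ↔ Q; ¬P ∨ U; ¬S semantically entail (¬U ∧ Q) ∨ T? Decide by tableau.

No

Initial set: {T (¬P ↔ Q); T (¬P ∨ U); T ¬S; F ((¬U ∧ Q) ∨ T)}.
F ((¬U ∧ Q) ∨ T): α-rule — add F (¬U ∧ Q), F T.
T (¬P ↔ Q): β-rule — branch into T ¬P, T Q  //  F ¬P, F Q.
  branch 1 (add T ¬P, T Q):
    T (¬P ∨ U): β-rule — branch into T ¬P  //  T U.
      branch 1.1 (add T ¬P):
        F (¬U ∧ Q): β-rule — branch into F ¬U  //  F Q.
          branch 1.1.1 (add F ¬U):
            ○ open, literals {P=F, Q=T, S=F, T=F, U=T}.
          branch 1.1.2 (add F Q):
            × closes — contains both Q and ¬Q.
      branch 1.2 (add T U):
        F (¬U ∧ Q): β-rule — branch into F ¬U  //  F Q.
          branch 1.2.1 (add F ¬U):
            ○ open, literals {P=F, Q=T, S=F, T=F, U=T}.
          branch 1.2.2 (add F Q):
            × closes — contains both Q and ¬Q.
  branch 2 (add F ¬P, F Q):
    T (¬P ∨ U): β-rule — branch into T ¬P  //  T U.
      branch 2.1 (add T ¬P):
        × closes — contains both P and ¬P.
      branch 2.2 (add T U):
        F (¬U ∧ Q): β-rule — branch into F ¬U  //  F Q.
          branch 2.2.1 (add F ¬U):
            ○ open, literals {P=T, Q=F, S=F, T=F, U=T}.
          branch 2.2.2 (add F Q):
            ○ open, literals {P=T, Q=F, S=F, T=F, U=T}.
3 branches closed, 4 open.
An open branch gives a countermodel: P=F, Q=T, S=F, T=F, U=T (unmentioned atoms arbitrary); the premises hold there but the conclusion fails.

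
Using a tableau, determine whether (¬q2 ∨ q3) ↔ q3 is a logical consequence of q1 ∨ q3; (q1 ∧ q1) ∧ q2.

Yes

Initial set: {(q1 ∨ q3); ((q1 ∧ q1) ∧ q2); ¬((¬q2 ∨ q3) ↔ q3)}.
((q1 ∧ q1) ∧ q2): α-rule — add (q1 ∧ q1), q2.
(q1 ∧ q1): α-rule — add q1, q1.
(q1 ∨ q3): β-rule — branch into q1  //  q3.
  branch 1 (add q1):
    ¬((¬q2 ∨ q3) ↔ q3): β-rule — branch into (¬q2 ∨ q3), ¬q3  //  ¬(¬q2 ∨ q3), q3.
      branch 1.1 (add (¬q2 ∨ q3), ¬q3):
        (¬q2 ∨ q3): β-rule — branch into ¬q2  //  q3.
          branch 1.1.1 (add ¬q2):
            × closes — contains both q2 and ¬q2.
          branch 1.1.2 (add q3):
            × closes — contains both q3 and ¬q3.
      branch 1.2 (add ¬(¬q2 ∨ q3), q3):
        ¬(¬q2 ∨ q3): α-rule — add ¬¬q2, ¬q3.
        × closes — contains both q3 and ¬q3.
  branch 2 (add q3):
    ¬((¬q2 ∨ q3) ↔ q3): β-rule — branch into (¬q2 ∨ q3), ¬q3  //  ¬(¬q2 ∨ q3), q3.
      branch 2.1 (add (¬q2 ∨ q3), ¬q3):
        × closes — contains both q3 and ¬q3.
      branch 2.2 (add ¬(¬q2 ∨ q3), q3):
        ¬(¬q2 ∨ q3): α-rule — add ¬¬q2, ¬q3.
        × closes — contains both q3 and ¬q3.
All 5 branches close.
Every branch closed, so the premises entail the conclusion.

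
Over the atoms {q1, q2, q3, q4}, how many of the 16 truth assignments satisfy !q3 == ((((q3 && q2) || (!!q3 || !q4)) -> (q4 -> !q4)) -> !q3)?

Initial set: {T (!q3 == ((((q3 && q2) || (!!q3 || !q4)) -> (q4 -> !q4)) -> !q3))}.
T (!q3 == ((((q3 && q2) || (!!q3 || !q4)) -> (q4 -> !q4)) -> !q3)): β-rule — branch into T !q3, T ((((q3 && q2) || (!!q3 || !q4)) -> (q4 -> !q4)) -> !q3)  //  F !q3, F ((((q3 && q2) || (!!q3 || !q4)) -> (q4 -> !q4)) -> !q3).
  branch 1 (add T !q3, T ((((q3 && q2) || (!!q3 || !q4)) -> (q4 -> !q4)) -> !q3)):
    T ((((q3 && q2) || (!!q3 || !q4)) -> (q4 -> !q4)) -> !q3): β-rule — branch into F (((q3 && q2) || (!!q3 || !q4)) -> (q4 -> !q4))  //  T !q3.
      branch 1.1 (add F (((q3 && q2) || (!!q3 || !q4)) -> (q4 -> !q4))):
        F (((q3 && q2) || (!!q3 || !q4)) -> (q4 -> !q4)): α-rule — add T ((q3 && q2) || (!!q3 || !q4)), F (q4 -> !q4).
        F (q4 -> !q4): α-rule — add T q4, F !q4.
        T ((q3 && q2) || (!!q3 || !q4)): β-rule — branch into T (q3 && q2)  //  T (!!q3 || !q4).
          branch 1.1.1 (add T (q3 && q2)):
            T (q3 && q2): α-rule — add T q3, T q2.
            × closes — contains both q3 and !q3.
          branch 1.1.2 (add T (!!q3 || !q4)):
            T (!!q3 || !q4): β-rule — branch into T !!q3  //  T !q4.
              branch 1.1.2.1 (add T !!q3):
                T !!q3: drop double negation, giving T q3.
                × closes — contains both q3 and !q3.
              branch 1.1.2.2 (add T !q4):
                × closes — contains both q4 and !q4.
      branch 1.2 (add T !q3):
        ○ open, literals {q3=0}.
  branch 2 (add F !q3, F ((((q3 && q2) || (!!q3 || !q4)) -> (q4 -> !q4)) -> !q3)):
    F ((((q3 && q2) || (!!q3 || !q4)) -> (q4 -> !q4)) -> !q3): α-rule — add T (((q3 && q2) || (!!q3 || !q4)) -> (q4 -> !q4)), F !q3.
    T (((q3 && q2) || (!!q3 || !q4)) -> (q4 -> !q4)): β-rule — branch into F ((q3 && q2) || (!!q3 || !q4))  //  T (q4 -> !q4).
      branch 2.1 (add F ((q3 && q2) || (!!q3 || !q4))):
        F ((q3 && q2) || (!!q3 || !q4)): α-rule — add F (q3 && q2), F (!!q3 || !q4).
        F (!!q3 || !q4): α-rule — add F !!q3, F !q4.
        F !!q3: drop double negation, giving F q3.
        × closes — contains both q3 and !q3.
      branch 2.2 (add T (q4 -> !q4)):
        T (q4 -> !q4): β-rule — branch into F q4  //  T !q4.
          branch 2.2.1 (add F q4):
            ○ open, literals {q3=1, q4=0}.
          branch 2.2.2 (add T !q4):
            ○ open, literals {q3=1, q4=0}.
4 branches closed, 3 open.
Each open branch fixes some atoms; the unmentioned ones are free. Counting distinct full assignments: branch {q3=0} (q1, q2, q4) contributes 8 new; branch {q3=1, q4=0} (q1, q2) contributes 4 new; branch {q3=1, q4=0} (q1, q2) contributes 0 new. Total: 12.

12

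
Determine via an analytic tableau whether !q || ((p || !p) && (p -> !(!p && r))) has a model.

Satisfiable

Initial set: {(!q || ((p || !p) && (p -> !(!p && r))))}.
(!q || ((p || !p) && (p -> !(!p && r)))): β-rule — branch into !q  //  ((p || !p) && (p -> !(!p && r))).
  branch 1 (add !q):
    ○ open, literals {q=0}.
  branch 2 (add ((p || !p) && (p -> !(!p && r)))):
    ((p || !p) && (p -> !(!p && r))): α-rule — add (p || !p), (p -> !(!p && r)).
    (p || !p): β-rule — branch into p  //  !p.
      branch 2.1 (add p):
        (p -> !(!p && r)): β-rule — branch into !p  //  !(!p && r).
          branch 2.1.1 (add !p):
            × closes — contains both p and !p.
          branch 2.1.2 (add !(!p && r)):
            !(!p && r): β-rule — branch into !!p  //  !r.
              branch 2.1.2.1 (add !!p):
                ○ open, literals {p=1}.
              branch 2.1.2.2 (add !r):
                ○ open, literals {p=1, r=0}.
      branch 2.2 (add !p):
        (p -> !(!p && r)): β-rule — branch into !p  //  !(!p && r).
          branch 2.2.1 (add !p):
            ○ open, literals {p=0}.
          branch 2.2.2 (add !(!p && r)):
            !(!p && r): β-rule — branch into !!p  //  !r.
              branch 2.2.2.1 (add !!p):
                × closes — contains both p and !p.
              branch 2.2.2.2 (add !r):
                ○ open, literals {p=0, r=0}.
2 branches closed, 5 open.
An open branch gives a satisfying assignment: q=0.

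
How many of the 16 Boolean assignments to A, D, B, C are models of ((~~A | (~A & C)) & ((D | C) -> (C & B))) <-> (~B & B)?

Initial set: {(((~~A | (~A & C)) & ((D | C) -> (C & B))) <-> (~B & B))}.
(((~~A | (~A & C)) & ((D | C) -> (C & B))) <-> (~B & B)): β-rule — branch into ((~~A | (~A & C)) & ((D | C) -> (C & B))), (~B & B)  //  ~((~~A | (~A & C)) & ((D | C) -> (C & B))), ~(~B & B).
  branch 1 (add ((~~A | (~A & C)) & ((D | C) -> (C & B))), (~B & B)):
    ((~~A | (~A & C)) & ((D | C) -> (C & B))): α-rule — add (~~A | (~A & C)), ((D | C) -> (C & B)).
    (~B & B): α-rule — add ~B, B.
    × closes — contains both B and ~B.
  branch 2 (add ~((~~A | (~A & C)) & ((D | C) -> (C & B))), ~(~B & B)):
    ~((~~A | (~A & C)) & ((D | C) -> (C & B))): β-rule — branch into ~(~~A | (~A & C))  //  ~((D | C) -> (C & B)).
      branch 2.1 (add ~(~~A | (~A & C))):
        ~(~~A | (~A & C)): α-rule — add ~~~A, ~(~A & C).
        ~~~A: drop double negation, giving ~A.
        ~(~B & B): β-rule — branch into ~~B  //  ~B.
          branch 2.1.1 (add ~~B):
            ~(~A & C): β-rule — branch into ~~A  //  ~C.
              branch 2.1.1.1 (add ~~A):
                × closes — contains both A and ~A.
              branch 2.1.1.2 (add ~C):
                ○ open, literals {A=0, B=1, C=0}.
          branch 2.1.2 (add ~B):
            ~(~A & C): β-rule — branch into ~~A  //  ~C.
              branch 2.1.2.1 (add ~~A):
                × closes — contains both A and ~A.
              branch 2.1.2.2 (add ~C):
                ○ open, literals {A=0, B=0, C=0}.
      branch 2.2 (add ~((D | C) -> (C & B))):
        ~((D | C) -> (C & B)): α-rule — add (D | C), ~(C & B).
        ~(~B & B): β-rule — branch into ~~B  //  ~B.
          branch 2.2.1 (add ~~B):
            (D | C): β-rule — branch into D  //  C.
              branch 2.2.1.1 (add D):
                ~(C & B): β-rule — branch into ~C  //  ~B.
                  branch 2.2.1.1.1 (add ~C):
                    ○ open, literals {B=1, C=0, D=1}.
                  branch 2.2.1.1.2 (add ~B):
                    × closes — contains both B and ~B.
              branch 2.2.1.2 (add C):
                ~(C & B): β-rule — branch into ~C  //  ~B.
                  branch 2.2.1.2.1 (add ~C):
                    × closes — contains both C and ~C.
                  branch 2.2.1.2.2 (add ~B):
                    × closes — contains both B and ~B.
          branch 2.2.2 (add ~B):
            (D | C): β-rule — branch into D  //  C.
              branch 2.2.2.1 (add D):
                ~(C & B): β-rule — branch into ~C  //  ~B.
                  branch 2.2.2.1.1 (add ~C):
                    ○ open, literals {B=0, C=0, D=1}.
                  branch 2.2.2.1.2 (add ~B):
                    ○ open, literals {B=0, D=1}.
              branch 2.2.2.2 (add C):
                ~(C & B): β-rule — branch into ~C  //  ~B.
                  branch 2.2.2.2.1 (add ~C):
                    × closes — contains both C and ~C.
                  branch 2.2.2.2.2 (add ~B):
                    ○ open, literals {B=0, C=1}.
7 branches closed, 6 open.
Each open branch fixes some atoms; the unmentioned ones are free. Counting distinct full assignments: branch {A=0, B=1, C=0} (D) contributes 2 new; branch {A=0, B=0, C=0} (D) contributes 2 new; branch {B=1, C=0, D=1} (A) contributes 1 new; branch {B=0, C=0, D=1} (A) contributes 1 new; branch {B=0, D=1} (A, C) contributes 2 new; branch {B=0, C=1} (A, D) contributes 2 new. Total: 10.

10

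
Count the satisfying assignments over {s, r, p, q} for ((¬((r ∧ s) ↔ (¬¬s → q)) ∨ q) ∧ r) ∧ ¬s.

4

Initial set: {(((¬((r ∧ s) ↔ (¬¬s → q)) ∨ q) ∧ r) ∧ ¬s)}.
(((¬((r ∧ s) ↔ (¬¬s → q)) ∨ q) ∧ r) ∧ ¬s): α-rule — add ((¬((r ∧ s) ↔ (¬¬s → q)) ∨ q) ∧ r), ¬s.
((¬((r ∧ s) ↔ (¬¬s → q)) ∨ q) ∧ r): α-rule — add (¬((r ∧ s) ↔ (¬¬s → q)) ∨ q), r.
(¬((r ∧ s) ↔ (¬¬s → q)) ∨ q): β-rule — branch into ¬((r ∧ s) ↔ (¬¬s → q))  //  q.
  branch 1 (add ¬((r ∧ s) ↔ (¬¬s → q))):
    ¬((r ∧ s) ↔ (¬¬s → q)): β-rule — branch into (r ∧ s), ¬(¬¬s → q)  //  ¬(r ∧ s), (¬¬s → q).
      branch 1.1 (add (r ∧ s), ¬(¬¬s → q)):
        (r ∧ s): α-rule — add r, s.
        × closes — contains both s and ¬s.
      branch 1.2 (add ¬(r ∧ s), (¬¬s → q)):
        ¬(r ∧ s): β-rule — branch into ¬r  //  ¬s.
          branch 1.2.1 (add ¬r):
            × closes — contains both r and ¬r.
          branch 1.2.2 (add ¬s):
            (¬¬s → q): β-rule — branch into ¬¬¬s  //  q.
              branch 1.2.2.1 (add ¬¬¬s):
                ¬¬¬s: drop double negation, giving ¬s.
                ○ open, literals {r=1, s=0}.
              branch 1.2.2.2 (add q):
                ○ open, literals {q=1, r=1, s=0}.
  branch 2 (add q):
    ○ open, literals {q=1, r=1, s=0}.
2 branches closed, 3 open.
Each open branch fixes some atoms; the unmentioned ones are free. Counting distinct full assignments: branch {r=1, s=0} (p, q) contributes 4 new; branch {q=1, r=1, s=0} (p) contributes 0 new; branch {q=1, r=1, s=0} (p) contributes 0 new. Total: 4.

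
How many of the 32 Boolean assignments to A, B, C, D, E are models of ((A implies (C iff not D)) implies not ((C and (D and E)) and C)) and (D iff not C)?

16

Initial set: {(((A implies (C iff not D)) implies not ((C and (D and E)) and C)) and (D iff not C))}.
(((A implies (C iff not D)) implies not ((C and (D and E)) and C)) and (D iff not C)): α-rule — add ((A implies (C iff not D)) implies not ((C and (D and E)) and C)), (D iff not C).
((A implies (C iff not D)) implies not ((C and (D and E)) and C)): β-rule — branch into not (A implies (C iff not D))  //  not ((C and (D and E)) and C).
  branch 1 (add not (A implies (C iff not D))):
    not (A implies (C iff not D)): α-rule — add A, not (C iff not D).
    (D iff not C): β-rule — branch into D, not C  //  not D, not not C.
      branch 1.1 (add D, not C):
        not (C iff not D): β-rule — branch into C, not not D  //  not C, not D.
          branch 1.1.1 (add C, not not D):
            × closes — contains both C and not C.
          branch 1.1.2 (add not C, not D):
            × closes — contains both D and not D.
      branch 1.2 (add not D, not not C):
        not (C iff not D): β-rule — branch into C, not not D  //  not C, not D.
          branch 1.2.1 (add C, not not D):
            × closes — contains both D and not D.
          branch 1.2.2 (add not C, not D):
            × closes — contains both C and not C.
  branch 2 (add not ((C and (D and E)) and C)):
    (D iff not C): β-rule — branch into D, not C  //  not D, not not C.
      branch 2.1 (add D, not C):
        not ((C and (D and E)) and C): β-rule — branch into not (C and (D and E))  //  not C.
          branch 2.1.1 (add not (C and (D and E))):
            not (C and (D and E)): β-rule — branch into not C  //  not (D and E).
              branch 2.1.1.1 (add not C):
                ○ open, literals {C=0, D=1}.
              branch 2.1.1.2 (add not (D and E)):
                not (D and E): β-rule — branch into not D  //  not E.
                  branch 2.1.1.2.1 (add not D):
                    × closes — contains both D and not D.
                  branch 2.1.1.2.2 (add not E):
                    ○ open, literals {C=0, D=1, E=0}.
          branch 2.1.2 (add not C):
            ○ open, literals {C=0, D=1}.
      branch 2.2 (add not D, not not C):
        not ((C and (D and E)) and C): β-rule — branch into not (C and (D and E))  //  not C.
          branch 2.2.1 (add not (C and (D and E))):
            not (C and (D and E)): β-rule — branch into not C  //  not (D and E).
              branch 2.2.1.1 (add not C):
                × closes — contains both C and not C.
              branch 2.2.1.2 (add not (D and E)):
                not (D and E): β-rule — branch into not D  //  not E.
                  branch 2.2.1.2.1 (add not D):
                    ○ open, literals {C=1, D=0}.
                  branch 2.2.1.2.2 (add not E):
                    ○ open, literals {C=1, D=0, E=0}.
          branch 2.2.2 (add not C):
            × closes — contains both C and not C.
7 branches closed, 5 open.
Each open branch fixes some atoms; the unmentioned ones are free. Counting distinct full assignments: branch {C=0, D=1} (A, B, E) contributes 8 new; branch {C=0, D=1, E=0} (A, B) contributes 0 new; branch {C=0, D=1} (A, B, E) contributes 0 new; branch {C=1, D=0} (A, B, E) contributes 8 new; branch {C=1, D=0, E=0} (A, B) contributes 0 new. Total: 16.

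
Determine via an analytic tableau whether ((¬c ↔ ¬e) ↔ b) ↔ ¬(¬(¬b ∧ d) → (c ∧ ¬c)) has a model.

Initial set: {(((¬c ↔ ¬e) ↔ b) ↔ ¬(¬(¬b ∧ d) → (c ∧ ¬c)))}.
(((¬c ↔ ¬e) ↔ b) ↔ ¬(¬(¬b ∧ d) → (c ∧ ¬c))): β-rule — branch into ((¬c ↔ ¬e) ↔ b), ¬(¬(¬b ∧ d) → (c ∧ ¬c))  //  ¬((¬c ↔ ¬e) ↔ b), ¬¬(¬(¬b ∧ d) → (c ∧ ¬c)).
  branch 1 (add ((¬c ↔ ¬e) ↔ b), ¬(¬(¬b ∧ d) → (c ∧ ¬c))):
    ¬(¬(¬b ∧ d) → (c ∧ ¬c)): α-rule — add ¬(¬b ∧ d), ¬(c ∧ ¬c).
    ((¬c ↔ ¬e) ↔ b): β-rule — branch into (¬c ↔ ¬e), b  //  ¬(¬c ↔ ¬e), ¬b.
      branch 1.1 (add (¬c ↔ ¬e), b):
        ¬(¬b ∧ d): β-rule — branch into ¬¬b  //  ¬d.
          branch 1.1.1 (add ¬¬b):
            ¬(c ∧ ¬c): β-rule — branch into ¬c  //  ¬¬c.
              branch 1.1.1.1 (add ¬c):
                (¬c ↔ ¬e): β-rule — branch into ¬c, ¬e  //  ¬¬c, ¬¬e.
                  branch 1.1.1.1.1 (add ¬c, ¬e):
                    ○ open, literals {b=T, c=F, e=F}.
                  branch 1.1.1.1.2 (add ¬¬c, ¬¬e):
                    × closes — contains both c and ¬c.
              branch 1.1.1.2 (add ¬¬c):
                (¬c ↔ ¬e): β-rule — branch into ¬c, ¬e  //  ¬¬c, ¬¬e.
                  branch 1.1.1.2.1 (add ¬c, ¬e):
                    × closes — contains both c and ¬c.
                  branch 1.1.1.2.2 (add ¬¬c, ¬¬e):
                    ○ open, literals {b=T, c=T, e=T}.
          branch 1.1.2 (add ¬d):
            ¬(c ∧ ¬c): β-rule — branch into ¬c  //  ¬¬c.
              branch 1.1.2.1 (add ¬c):
                (¬c ↔ ¬e): β-rule — branch into ¬c, ¬e  //  ¬¬c, ¬¬e.
                  branch 1.1.2.1.1 (add ¬c, ¬e):
                    ○ open, literals {b=T, c=F, d=F, e=F}.
                  branch 1.1.2.1.2 (add ¬¬c, ¬¬e):
                    × closes — contains both c and ¬c.
              branch 1.1.2.2 (add ¬¬c):
                (¬c ↔ ¬e): β-rule — branch into ¬c, ¬e  //  ¬¬c, ¬¬e.
                  branch 1.1.2.2.1 (add ¬c, ¬e):
                    × closes — contains both c and ¬c.
                  branch 1.1.2.2.2 (add ¬¬c, ¬¬e):
                    ○ open, literals {b=T, c=T, d=F, e=T}.
      branch 1.2 (add ¬(¬c ↔ ¬e), ¬b):
        ¬(¬b ∧ d): β-rule — branch into ¬¬b  //  ¬d.
          branch 1.2.1 (add ¬¬b):
            × closes — contains both b and ¬b.
          branch 1.2.2 (add ¬d):
            ¬(c ∧ ¬c): β-rule — branch into ¬c  //  ¬¬c.
              branch 1.2.2.1 (add ¬c):
                ¬(¬c ↔ ¬e): β-rule — branch into ¬c, ¬¬e  //  ¬¬c, ¬e.
                  branch 1.2.2.1.1 (add ¬c, ¬¬e):
                    ○ open, literals {b=F, c=F, d=F, e=T}.
                  branch 1.2.2.1.2 (add ¬¬c, ¬e):
                    × closes — contains both c and ¬c.
              branch 1.2.2.2 (add ¬¬c):
                ¬(¬c ↔ ¬e): β-rule — branch into ¬c, ¬¬e  //  ¬¬c, ¬e.
                  branch 1.2.2.2.1 (add ¬c, ¬¬e):
                    × closes — contains both c and ¬c.
                  branch 1.2.2.2.2 (add ¬¬c, ¬e):
                    ○ open, literals {b=F, c=T, d=F, e=F}.
  branch 2 (add ¬((¬c ↔ ¬e) ↔ b), ¬¬(¬(¬b ∧ d) → (c ∧ ¬c))):
    ¬((¬c ↔ ¬e) ↔ b): β-rule — branch into (¬c ↔ ¬e), ¬b  //  ¬(¬c ↔ ¬e), b.
      branch 2.1 (add (¬c ↔ ¬e), ¬b):
        ¬¬(¬(¬b ∧ d) → (c ∧ ¬c)): β-rule — branch into ¬¬(¬b ∧ d)  //  (c ∧ ¬c).
          branch 2.1.1 (add ¬¬(¬b ∧ d)):
            ¬¬(¬b ∧ d): α-rule — add ¬b, d.
            (¬c ↔ ¬e): β-rule — branch into ¬c, ¬e  //  ¬¬c, ¬¬e.
              branch 2.1.1.1 (add ¬c, ¬e):
                ○ open, literals {b=F, c=F, d=T, e=F}.
              branch 2.1.1.2 (add ¬¬c, ¬¬e):
                ○ open, literals {b=F, c=T, d=T, e=T}.
          branch 2.1.2 (add (c ∧ ¬c)):
            (c ∧ ¬c): α-rule — add c, ¬c.
            × closes — contains both c and ¬c.
      branch 2.2 (add ¬(¬c ↔ ¬e), b):
        ¬¬(¬(¬b ∧ d) → (c ∧ ¬c)): β-rule — branch into ¬¬(¬b ∧ d)  //  (c ∧ ¬c).
          branch 2.2.1 (add ¬¬(¬b ∧ d)):
            ¬¬(¬b ∧ d): α-rule — add ¬b, d.
            × closes — contains both b and ¬b.
          branch 2.2.2 (add (c ∧ ¬c)):
            (c ∧ ¬c): α-rule — add c, ¬c.
            × closes — contains both c and ¬c.
10 branches closed, 8 open.
An open branch gives a satisfying assignment: b=T, c=F, e=F.

Satisfiable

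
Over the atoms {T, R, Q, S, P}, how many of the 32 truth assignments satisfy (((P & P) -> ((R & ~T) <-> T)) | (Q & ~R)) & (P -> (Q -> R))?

Initial set: {((((P & P) -> ((R & ~T) <-> T)) | (Q & ~R)) & (P -> (Q -> R)))}.
((((P & P) -> ((R & ~T) <-> T)) | (Q & ~R)) & (P -> (Q -> R))): α-rule — add (((P & P) -> ((R & ~T) <-> T)) | (Q & ~R)), (P -> (Q -> R)).
(((P & P) -> ((R & ~T) <-> T)) | (Q & ~R)): β-rule — branch into ((P & P) -> ((R & ~T) <-> T))  //  (Q & ~R).
  branch 1 (add ((P & P) -> ((R & ~T) <-> T))):
    (P -> (Q -> R)): β-rule — branch into ~P  //  (Q -> R).
      branch 1.1 (add ~P):
        ((P & P) -> ((R & ~T) <-> T)): β-rule — branch into ~(P & P)  //  ((R & ~T) <-> T).
          branch 1.1.1 (add ~(P & P)):
            ~(P & P): β-rule — branch into ~P  //  ~P.
              branch 1.1.1.1 (add ~P):
                ○ open, literals {P=false}.
              branch 1.1.1.2 (add ~P):
                ○ open, literals {P=false}.
          branch 1.1.2 (add ((R & ~T) <-> T)):
            ((R & ~T) <-> T): β-rule — branch into (R & ~T), T  //  ~(R & ~T), ~T.
              branch 1.1.2.1 (add (R & ~T), T):
                (R & ~T): α-rule — add R, ~T.
                × closes — contains both T and ~T.
              branch 1.1.2.2 (add ~(R & ~T), ~T):
                ~(R & ~T): β-rule — branch into ~R  //  ~~T.
                  branch 1.1.2.2.1 (add ~R):
                    ○ open, literals {P=false, R=false, T=false}.
                  branch 1.1.2.2.2 (add ~~T):
                    × closes — contains both T and ~T.
      branch 1.2 (add (Q -> R)):
        ((P & P) -> ((R & ~T) <-> T)): β-rule — branch into ~(P & P)  //  ((R & ~T) <-> T).
          branch 1.2.1 (add ~(P & P)):
            (Q -> R): β-rule — branch into ~Q  //  R.
              branch 1.2.1.1 (add ~Q):
                ~(P & P): β-rule — branch into ~P  //  ~P.
                  branch 1.2.1.1.1 (add ~P):
                    ○ open, literals {P=false, Q=false}.
                  branch 1.2.1.1.2 (add ~P):
                    ○ open, literals {P=false, Q=false}.
              branch 1.2.1.2 (add R):
                ~(P & P): β-rule — branch into ~P  //  ~P.
                  branch 1.2.1.2.1 (add ~P):
                    ○ open, literals {P=false, R=true}.
                  branch 1.2.1.2.2 (add ~P):
                    ○ open, literals {P=false, R=true}.
          branch 1.2.2 (add ((R & ~T) <-> T)):
            (Q -> R): β-rule — branch into ~Q  //  R.
              branch 1.2.2.1 (add ~Q):
                ((R & ~T) <-> T): β-rule — branch into (R & ~T), T  //  ~(R & ~T), ~T.
                  branch 1.2.2.1.1 (add (R & ~T), T):
                    (R & ~T): α-rule — add R, ~T.
                    × closes — contains both T and ~T.
                  branch 1.2.2.1.2 (add ~(R & ~T), ~T):
                    ~(R & ~T): β-rule — branch into ~R  //  ~~T.
                      branch 1.2.2.1.2.1 (add ~R):
                        ○ open, literals {Q=false, R=false, T=false}.
                      branch 1.2.2.1.2.2 (add ~~T):
                        × closes — contains both T and ~T.
              branch 1.2.2.2 (add R):
                ((R & ~T) <-> T): β-rule — branch into (R & ~T), T  //  ~(R & ~T), ~T.
                  branch 1.2.2.2.1 (add (R & ~T), T):
                    (R & ~T): α-rule — add R, ~T.
                    × closes — contains both T and ~T.
                  branch 1.2.2.2.2 (add ~(R & ~T), ~T):
                    ~(R & ~T): β-rule — branch into ~R  //  ~~T.
                      branch 1.2.2.2.2.1 (add ~R):
                        × closes — contains both R and ~R.
                      branch 1.2.2.2.2.2 (add ~~T):
                        × closes — contains both T and ~T.
  branch 2 (add (Q & ~R)):
    (Q & ~R): α-rule — add Q, ~R.
    (P -> (Q -> R)): β-rule — branch into ~P  //  (Q -> R).
      branch 2.1 (add ~P):
        ○ open, literals {P=false, Q=true, R=false}.
      branch 2.2 (add (Q -> R)):
        (Q -> R): β-rule — branch into ~Q  //  R.
          branch 2.2.1 (add ~Q):
            × closes — contains both Q and ~Q.
          branch 2.2.2 (add R):
            × closes — contains both R and ~R.
9 branches closed, 9 open.
Each open branch fixes some atoms; the unmentioned ones are free. Counting distinct full assignments: branch {P=false} (T, R, Q, S) contributes 16 new; branch {P=false} (T, R, Q, S) contributes 0 new; branch {P=false, R=false, T=false} (Q, S) contributes 0 new; branch {P=false, Q=false} (T, R, S) contributes 0 new; branch {P=false, Q=false} (T, R, S) contributes 0 new; branch {P=false, R=true} (T, Q, S) contributes 0 new; branch {P=false, R=true} (T, Q, S) contributes 0 new; branch {Q=false, R=false, T=false} (S, P) contributes 2 new; branch {P=false, Q=true, R=false} (T, S) contributes 0 new. Total: 18.

18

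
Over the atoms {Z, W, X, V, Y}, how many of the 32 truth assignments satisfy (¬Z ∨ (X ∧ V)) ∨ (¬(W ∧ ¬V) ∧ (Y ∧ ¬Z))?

20

Initial set: {((¬Z ∨ (X ∧ V)) ∨ (¬(W ∧ ¬V) ∧ (Y ∧ ¬Z)))}.
((¬Z ∨ (X ∧ V)) ∨ (¬(W ∧ ¬V) ∧ (Y ∧ ¬Z))): β-rule — branch into (¬Z ∨ (X ∧ V))  //  (¬(W ∧ ¬V) ∧ (Y ∧ ¬Z)).
  branch 1 (add (¬Z ∨ (X ∧ V))):
    (¬Z ∨ (X ∧ V)): β-rule — branch into ¬Z  //  (X ∧ V).
      branch 1.1 (add ¬Z):
        ○ open, literals {Z=F}.
      branch 1.2 (add (X ∧ V)):
        (X ∧ V): α-rule — add X, V.
        ○ open, literals {V=T, X=T}.
  branch 2 (add (¬(W ∧ ¬V) ∧ (Y ∧ ¬Z))):
    (¬(W ∧ ¬V) ∧ (Y ∧ ¬Z)): α-rule — add ¬(W ∧ ¬V), (Y ∧ ¬Z).
    (Y ∧ ¬Z): α-rule — add Y, ¬Z.
    ¬(W ∧ ¬V): β-rule — branch into ¬W  //  ¬¬V.
      branch 2.1 (add ¬W):
        ○ open, literals {W=F, Y=T, Z=F}.
      branch 2.2 (add ¬¬V):
        ○ open, literals {V=T, Y=T, Z=F}.
0 branches closed, 4 open.
Each open branch fixes some atoms; the unmentioned ones are free. Counting distinct full assignments: branch {Z=F} (W, X, V, Y) contributes 16 new; branch {V=T, X=T} (Z, W, Y) contributes 4 new; branch {W=F, Y=T, Z=F} (X, V) contributes 0 new; branch {V=T, Y=T, Z=F} (W, X) contributes 0 new. Total: 20.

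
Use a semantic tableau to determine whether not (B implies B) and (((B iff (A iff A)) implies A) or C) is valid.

Assume the negation and expand:
Initial set: {F (not (B implies B) and (((B iff (A iff A)) implies A) or C))}.
F (not (B implies B) and (((B iff (A iff A)) implies A) or C)): β-rule — branch into F not (B implies B)  //  F (((B iff (A iff A)) implies A) or C).
  branch 1 (add F not (B implies B)):
    F not (B implies B): β-rule — branch into F B  //  T B.
      branch 1.1 (add F B):
        ○ open, literals {B=F}.
      branch 1.2 (add T B):
        ○ open, literals {B=T}.
  branch 2 (add F (((B iff (A iff A)) implies A) or C)):
    F (((B iff (A iff A)) implies A) or C): α-rule — add F ((B iff (A iff A)) implies A), F C.
    F ((B iff (A iff A)) implies A): α-rule — add T (B iff (A iff A)), F A.
    T (B iff (A iff A)): β-rule — branch into T B, T (A iff A)  //  F B, F (A iff A).
      branch 2.1 (add T B, T (A iff A)):
        T (A iff A): β-rule — branch into T A, T A  //  F A, F A.
          branch 2.1.1 (add T A, T A):
            × closes — contains both A and not A.
          branch 2.1.2 (add F A, F A):
            ○ open, literals {A=F, B=T, C=F}.
      branch 2.2 (add F B, F (A iff A)):
        F (A iff A): β-rule — branch into T A, F A  //  F A, T A.
          branch 2.2.1 (add T A, F A):
            × closes — contains both A and not A.
          branch 2.2.2 (add F A, T A):
            × closes — contains both A and not A.
3 branches closed, 3 open.
An open branch gives a countermodel: B=F (unmentioned atoms arbitrary); under it the original formula is false.

Not valid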